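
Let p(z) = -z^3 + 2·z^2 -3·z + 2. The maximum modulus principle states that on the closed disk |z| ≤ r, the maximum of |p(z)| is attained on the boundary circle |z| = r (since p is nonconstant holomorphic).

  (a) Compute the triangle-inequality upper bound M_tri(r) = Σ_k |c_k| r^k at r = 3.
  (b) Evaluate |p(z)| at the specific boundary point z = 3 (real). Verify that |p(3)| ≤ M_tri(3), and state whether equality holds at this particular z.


Coefficients: c_0 = 2, c_1 = -3, c_2 = 2, c_3 = -1. Radius r = 3.
Part (a). Triangle bound: M_tri(r) = Σ_k |c_k| r^k
  = |2|·3^0 + |-3|·3^1 + |2|·3^2 + |-1|·3^3
  = 2 + 9 + 18 + 27 = 56.
This bounds M(r) := max_{|z|=r} |p(z)| from above; equality holds iff all terms c_k z^k can be made to align in phase at a single z on |z|=r.
Part (b). At z = 3 (real, on the circle |z| = r):
  p(3) = (2)·3^0 + (-3)·3^1 + (2)·3^2 + (-1)·3^3 = -16.
  |p(3)| = 16.
Check: |p(3)| = 16 ≤ 56 = M_tri(3). ✓ Equality does not hold at z = 3 (the coefficients have mixed signs, so the terms do not all align in phase there).

M_tri(3) = 56; |p(3)| = 16; equality at z=3: no.


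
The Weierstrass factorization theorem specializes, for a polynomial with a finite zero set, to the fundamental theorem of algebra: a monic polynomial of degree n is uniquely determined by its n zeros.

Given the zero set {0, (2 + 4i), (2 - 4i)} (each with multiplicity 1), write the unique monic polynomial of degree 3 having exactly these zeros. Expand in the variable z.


The polynomial is p(z) = ∏_{α ∈ S} (z − α), where S = {0, (2 + 4i), (2 - 4i)}.
Expanding the product yields: p(z) = z^3 -4·z^2 + 20·z.
Note conjugate pairs combine to real quadratics: (z − (2+4i))(z − (2−4i)) = z² − 4z + 20.
The resulting polynomial has degree 3 and real coefficients as required.

p(z) = z^3 -4·z^2 + 20·z.


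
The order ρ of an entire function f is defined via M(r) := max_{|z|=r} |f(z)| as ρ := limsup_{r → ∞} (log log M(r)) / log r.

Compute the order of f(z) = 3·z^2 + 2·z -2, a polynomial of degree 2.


|f(z)| ≤ Σ|c_k|·r^k = O(r^2) as r → ∞. Polynomial growth is O(e^{r^ε}) for every ε > 0 (since r^2/e^{r^ε} → 0), so ρ ≤ ε for all ε > 0, i.e. ρ = 0. Every nonconstant polynomial has order 0.
Therefore ρ = 0.

Order ρ = 0.


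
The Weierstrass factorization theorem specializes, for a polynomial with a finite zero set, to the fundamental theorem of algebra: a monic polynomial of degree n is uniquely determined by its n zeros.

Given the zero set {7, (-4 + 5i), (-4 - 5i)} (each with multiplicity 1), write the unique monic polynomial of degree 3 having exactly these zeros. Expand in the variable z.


The polynomial is p(z) = ∏_{α ∈ S} (z − α), where S = {7, (-4 + 5i), (-4 - 5i)}.
Expanding the product yields: p(z) = z^3 + z^2 -15·z -287.
Note conjugate pairs combine to real quadratics: (z − (-4+5i))(z − (-4−5i)) = z² + 8z + 41.
The resulting polynomial has degree 3 and real coefficients as required.

p(z) = z^3 + z^2 -15·z -287.


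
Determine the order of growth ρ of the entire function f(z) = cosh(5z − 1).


cosh(w) is a linear combination of e^{iw} and e^{−iw} (or e^w, e^{−w} in the hyperbolic case), so |cosh(w)| ≤ e^{|w|}. With w = 5z − 1, |w| ≤ 5|z| + 1 = 5r + 1 on |z| = r, giving M(r) ≤ e^{5r + 1}, so ρ ≤ 1. On a suitable ray (z = it for sin/cos; z = t for sinh/cosh, t real → ∞), |cosh(5z − 1)| grows like e^{5|t|}/2, so ρ ≥ 1. Hence ρ = 1.
Therefore ρ = 1.

Order ρ = 1.


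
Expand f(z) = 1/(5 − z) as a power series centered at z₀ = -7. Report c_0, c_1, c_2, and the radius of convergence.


Let w = z − z₀, so z = z₀ + w.
Then 5 − z = 5 − (z₀ + w) = (5 − z₀) − w = 12 − w.
f(z) = 1/(12 − w) = (1/(12)) · 1/(1 − w/(12)) = Σ_{n≥0} w^n / (12)^(n+1).
So c_n = 1/(12)^(n+1):
  c_0 = 1/(12)^1 = 1/12.
  c_1 = 1/(12)^2 = 1/144.
  c_2 = 1/(12)^3 = 1/1728.
The series is valid for |w/d| < 1, i.e. |z − z₀| < |d|.
Radius of convergence: R = |5 − z₀| = |12| = 12 (distance from z₀ to the singularity z = 5).

c_0 = 1/12, c_1 = 1/144, c_2 = 1/1728; R = 12.


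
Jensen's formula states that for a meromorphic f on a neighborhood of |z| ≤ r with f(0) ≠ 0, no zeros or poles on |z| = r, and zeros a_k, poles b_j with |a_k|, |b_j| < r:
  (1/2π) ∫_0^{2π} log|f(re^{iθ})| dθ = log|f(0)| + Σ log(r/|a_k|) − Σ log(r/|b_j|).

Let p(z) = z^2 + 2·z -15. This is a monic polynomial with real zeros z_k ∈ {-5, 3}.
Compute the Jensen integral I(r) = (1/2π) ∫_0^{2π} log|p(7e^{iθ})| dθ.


Zeros: -5, 3; r = 7.
Inside |z| < r: -5, 3. Outside (|z| ≥ r): ∅.
p(0) = -15, so log|p(0)| = log(15) = 2.7081.
Apply Jensen: I(r) = log|p(0)| + Σ_k log(r/|z_k|), summed over zeros inside |z| < r.
  log(r/|z_k|) for z_k = -5: log(7/5) = 0.3365
  log(r/|z_k|) for z_k = 3: log(7/3) = 0.8473
Sum over inside zeros: 1.1838.
I(r) = log|p(0)| + (inside sum) = 2.7081 + 1.1838 = 3.8918.
Closed form (all zeros inside, monic): I(r) = n·log(r) = 2·log(7) = 3.8918. ✓

I(r) ≈ 3.8918.


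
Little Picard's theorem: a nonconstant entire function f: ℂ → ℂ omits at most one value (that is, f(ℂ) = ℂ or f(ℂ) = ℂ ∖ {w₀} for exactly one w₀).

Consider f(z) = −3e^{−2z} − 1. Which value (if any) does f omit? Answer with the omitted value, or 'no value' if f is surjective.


Little Picard bounds the complement of f(ℂ) to at most one point.
e^{−2z} is never zero on ℂ, so -3·e^{−2z} takes every value in ℂ ∖ {0}. Adding -1 shifts the range to ℂ ∖ {-1}. Thus f omits exactly the value -1.

Omitted value: -1.


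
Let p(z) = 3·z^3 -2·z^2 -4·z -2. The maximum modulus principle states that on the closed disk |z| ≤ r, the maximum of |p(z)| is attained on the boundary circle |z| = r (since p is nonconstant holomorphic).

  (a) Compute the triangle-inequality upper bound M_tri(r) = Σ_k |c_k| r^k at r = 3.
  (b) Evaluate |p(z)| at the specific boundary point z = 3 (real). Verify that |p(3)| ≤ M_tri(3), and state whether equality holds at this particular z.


Coefficients: c_0 = -2, c_1 = -4, c_2 = -2, c_3 = 3. Radius r = 3.
Part (a). Triangle bound: M_tri(r) = Σ_k |c_k| r^k
  = |-2|·3^0 + |-4|·3^1 + |-2|·3^2 + |3|·3^3
  = 2 + 12 + 18 + 81 = 113.
This bounds M(r) := max_{|z|=r} |p(z)| from above; equality holds iff all terms c_k z^k can be made to align in phase at a single z on |z|=r.
Part (b). At z = 3 (real, on the circle |z| = r):
  p(3) = (-2)·3^0 + (-4)·3^1 + (-2)·3^2 + (3)·3^3 = 49.
  |p(3)| = 49.
Check: |p(3)| = 49 ≤ 113 = M_tri(3). ✓ Equality does not hold at z = 3 (the coefficients have mixed signs, so the terms do not all align in phase there).

M_tri(3) = 113; |p(3)| = 49; equality at z=3: no.


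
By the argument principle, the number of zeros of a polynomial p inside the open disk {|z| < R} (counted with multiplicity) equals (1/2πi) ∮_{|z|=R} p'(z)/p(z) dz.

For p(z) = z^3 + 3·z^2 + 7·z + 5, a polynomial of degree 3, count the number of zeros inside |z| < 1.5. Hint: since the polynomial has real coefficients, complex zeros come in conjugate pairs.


The zeros of p are: (-1 + 2i), (-1 - 2i), -1.
Their magnitudes are: 2.236, 2.236, 1.
Zeros with |z| < R = 1.5: -1.
Count = 1.
By the argument principle, (1/2πi) ∮_{|z|=R} p'(z)/p(z) dz equals exactly this count.

Number of zeros inside |z| < 1.5: 1.


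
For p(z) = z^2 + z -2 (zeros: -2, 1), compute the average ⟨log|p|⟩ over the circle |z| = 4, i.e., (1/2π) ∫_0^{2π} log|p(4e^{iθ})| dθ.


Zeros: -2, 1; r = 4.
Inside |z| < r: -2, 1. Outside (|z| ≥ r): ∅.
p(0) = -2, so log|p(0)| = log(2) = 0.6931.
Apply Jensen: I(r) = log|p(0)| + Σ_k log(r/|z_k|), summed over zeros inside |z| < r.
  log(r/|z_k|) for z_k = -2: log(4/2) = 0.6931
  log(r/|z_k|) for z_k = 1: log(4/1) = 1.3863
Sum over inside zeros: 2.0794.
I(r) = log|p(0)| + (inside sum) = 0.6931 + 2.0794 = 2.7726.
Closed form (all zeros inside, monic): I(r) = n·log(r) = 2·log(4) = 2.7726. ✓

I(r) ≈ 2.7726.


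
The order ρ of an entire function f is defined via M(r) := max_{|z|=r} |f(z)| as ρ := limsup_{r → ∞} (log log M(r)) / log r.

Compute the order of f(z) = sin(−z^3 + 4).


Write sin(w) = (e^{iw} ± e^{−iw})/(2 or 2i), so |sin(w)| ≤ e^{|w|}. With w = −z^3 + 4, |w| ≤ 1r^3 + 4 on |z|=r, giving M(r) ≤ e^{1r^3 + 4} and ρ ≤ 3. For the lower bound, choose z on |z|=r with -1z^3 purely imaginary of modulus 1r^3; then |sin(−z^3 + 4)| grows like e^{1r^3}/2, so ρ ≥ 3. Hence ρ = 3.
Therefore ρ = 3.

Order ρ = 3.


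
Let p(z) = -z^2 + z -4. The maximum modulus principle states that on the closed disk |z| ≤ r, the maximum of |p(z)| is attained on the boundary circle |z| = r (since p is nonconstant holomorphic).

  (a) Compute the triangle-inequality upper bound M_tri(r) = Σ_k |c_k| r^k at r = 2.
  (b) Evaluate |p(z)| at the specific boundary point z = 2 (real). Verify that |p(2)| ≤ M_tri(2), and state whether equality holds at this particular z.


Coefficients: c_0 = -4, c_1 = 1, c_2 = -1. Radius r = 2.
Part (a). Triangle bound: M_tri(r) = Σ_k |c_k| r^k
  = |-4|·2^0 + |1|·2^1 + |-1|·2^2
  = 4 + 2 + 4 = 10.
This bounds M(r) := max_{|z|=r} |p(z)| from above; equality holds iff all terms c_k z^k can be made to align in phase at a single z on |z|=r.
Part (b). At z = 2 (real, on the circle |z| = r):
  p(2) = (-4)·2^0 + (1)·2^1 + (-1)·2^2 = -6.
  |p(2)| = 6.
Check: |p(2)| = 6 ≤ 10 = M_tri(2). ✓ Equality does not hold at z = 2 (the coefficients have mixed signs, so the terms do not all align in phase there).

M_tri(2) = 10; |p(2)| = 6; equality at z=2: no.


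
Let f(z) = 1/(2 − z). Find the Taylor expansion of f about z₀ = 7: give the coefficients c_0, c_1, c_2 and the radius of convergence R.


Let w = z − z₀, so z = z₀ + w.
Then 2 − z = 2 − (z₀ + w) = (2 − z₀) − w = -5 − w.
f(z) = 1/(-5 − w) = (1/(-5)) · 1/(1 − w/(-5)) = Σ_{n≥0} w^n / (-5)^(n+1).
So c_n = 1/(-5)^(n+1):
  c_0 = 1/(-5)^1 = -1/5.
  c_1 = 1/(-5)^2 = 1/25.
  c_2 = 1/(-5)^3 = -1/125.
The series is valid for |w/d| < 1, i.e. |z − z₀| < |d|.
Radius of convergence: R = |2 − z₀| = |-5| = 5 (distance from z₀ to the singularity z = 2).

c_0 = -1/5, c_1 = 1/25, c_2 = -1/125; R = 5.


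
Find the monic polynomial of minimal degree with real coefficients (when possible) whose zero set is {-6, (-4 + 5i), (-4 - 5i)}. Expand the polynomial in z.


The polynomial is p(z) = ∏_{α ∈ S} (z − α), where S = {-6, (-4 + 5i), (-4 - 5i)}.
Expanding the product yields: p(z) = z^3 + 14·z^2 + 89·z + 246.
Note conjugate pairs combine to real quadratics: (z − (-4+5i))(z − (-4−5i)) = z² + 8z + 41.
The resulting polynomial has degree 3 and real coefficients as required.

p(z) = z^3 + 14·z^2 + 89·z + 246.


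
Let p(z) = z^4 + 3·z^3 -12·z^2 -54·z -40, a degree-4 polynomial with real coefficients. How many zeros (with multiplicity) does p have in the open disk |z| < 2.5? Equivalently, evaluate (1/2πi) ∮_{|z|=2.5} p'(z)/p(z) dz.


The zeros of p are: (-3 + 1i), (-3 - 1i), 4, -1.
Their magnitudes are: 3.162, 3.162, 4, 1.
Zeros with |z| < R = 2.5: -1.
Count = 1.
By the argument principle, (1/2πi) ∮_{|z|=R} p'(z)/p(z) dz equals exactly this count.

Number of zeros inside |z| < 2.5: 1.


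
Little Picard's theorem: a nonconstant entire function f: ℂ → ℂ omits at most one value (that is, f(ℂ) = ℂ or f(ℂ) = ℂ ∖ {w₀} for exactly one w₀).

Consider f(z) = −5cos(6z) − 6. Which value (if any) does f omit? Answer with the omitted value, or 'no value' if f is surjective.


Little Picard bounds the complement of f(ℂ) to at most one point.
cos is entire and surjective onto ℂ: for every w ∈ ℂ, cos(ζ) = w has a solution ζ ∈ ℂ (e.g., via the complex inverse arccos). With ζ = 6z this gives z = ζ/(6). Then -5·cos(6z) takes every value in -5·ℂ = ℂ, and adding -6 is a bijection of ℂ. So f is surjective and omits no value. (Note: only on the real line is cos bounded by [−1, 1].)

Omitted value: no value.


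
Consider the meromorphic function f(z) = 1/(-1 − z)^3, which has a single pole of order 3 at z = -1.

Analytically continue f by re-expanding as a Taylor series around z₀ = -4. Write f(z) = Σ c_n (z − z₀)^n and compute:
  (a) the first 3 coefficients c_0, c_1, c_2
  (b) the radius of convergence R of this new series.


Let w = z − z₀, so z = z₀ + w.
Then -1 − z = -1 − (z₀ + w) = (-1 − z₀) − w = 3 − w.
f(z) = 1/(3 − w)^3 = (1/(3)^3) · (1 − w/(3))^{−3}.
By the binomial series (1−u)^{−3} = Σ_{n≥0} C(n+2, 2) u^n for |u|<1, with u = w/(3):
  c_n = C(n+2, 2) / (3)^(n+3).
  c_0 = 1/(3)^3 = 1/27.
  c_1 = 3/(3)^4 = 1/27.
  c_2 = 6/(3)^5 = 2/81.
The series is valid for |w/d| < 1, i.e. |z − z₀| < |d|.
Radius of convergence: R = |-1 − z₀| = |3| = 3 (distance from z₀ to the singularity z = -1).

c_0 = 1/27, c_1 = 1/27, c_2 = 2/81; R = 3.


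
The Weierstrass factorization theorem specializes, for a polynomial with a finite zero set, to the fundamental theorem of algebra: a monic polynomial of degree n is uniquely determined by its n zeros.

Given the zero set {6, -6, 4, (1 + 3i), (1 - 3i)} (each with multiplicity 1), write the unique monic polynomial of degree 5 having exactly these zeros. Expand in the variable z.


The polynomial is p(z) = ∏_{α ∈ S} (z − α), where S = {6, -6, 4, (1 + 3i), (1 - 3i)}.
Expanding the product yields: p(z) = z^5 -6·z^4 -18·z^3 + 176·z^2 -648·z + 1440.
Note conjugate pairs combine to real quadratics: (z − (1+3i))(z − (1−3i)) = z² − 2z + 10.
The resulting polynomial has degree 5 and real coefficients as required.

p(z) = z^5 -6·z^4 -18·z^3 + 176·z^2 -648·z + 1440.


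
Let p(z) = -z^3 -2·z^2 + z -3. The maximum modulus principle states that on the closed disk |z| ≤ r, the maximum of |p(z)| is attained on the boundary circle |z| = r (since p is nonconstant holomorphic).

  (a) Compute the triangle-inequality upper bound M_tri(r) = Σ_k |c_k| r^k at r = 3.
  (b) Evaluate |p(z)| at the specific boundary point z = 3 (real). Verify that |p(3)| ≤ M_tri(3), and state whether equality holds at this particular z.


Coefficients: c_0 = -3, c_1 = 1, c_2 = -2, c_3 = -1. Radius r = 3.
Part (a). Triangle bound: M_tri(r) = Σ_k |c_k| r^k
  = |-3|·3^0 + |1|·3^1 + |-2|·3^2 + |-1|·3^3
  = 3 + 3 + 18 + 27 = 51.
This bounds M(r) := max_{|z|=r} |p(z)| from above; equality holds iff all terms c_k z^k can be made to align in phase at a single z on |z|=r.
Part (b). At z = 3 (real, on the circle |z| = r):
  p(3) = (-3)·3^0 + (1)·3^1 + (-2)·3^2 + (-1)·3^3 = -45.
  |p(3)| = 45.
Check: |p(3)| = 45 ≤ 51 = M_tri(3). ✓ Equality does not hold at z = 3 (the coefficients have mixed signs, so the terms do not all align in phase there).

M_tri(3) = 51; |p(3)| = 45; equality at z=3: no.


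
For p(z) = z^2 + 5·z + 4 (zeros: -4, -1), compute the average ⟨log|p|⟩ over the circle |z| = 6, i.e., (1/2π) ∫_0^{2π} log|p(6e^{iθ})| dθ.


Zeros: -4, -1; r = 6.
Inside |z| < r: -4, -1. Outside (|z| ≥ r): ∅.
p(0) = 4, so log|p(0)| = log(4) = 1.3863.
Apply Jensen: I(r) = log|p(0)| + Σ_k log(r/|z_k|), summed over zeros inside |z| < r.
  log(r/|z_k|) for z_k = -4: log(6/4) = 0.4055
  log(r/|z_k|) for z_k = -1: log(6/1) = 1.7918
Sum over inside zeros: 2.1972.
I(r) = log|p(0)| + (inside sum) = 1.3863 + 2.1972 = 3.5835.
Closed form (all zeros inside, monic): I(r) = n·log(r) = 2·log(6) = 3.5835. ✓

I(r) ≈ 3.5835.


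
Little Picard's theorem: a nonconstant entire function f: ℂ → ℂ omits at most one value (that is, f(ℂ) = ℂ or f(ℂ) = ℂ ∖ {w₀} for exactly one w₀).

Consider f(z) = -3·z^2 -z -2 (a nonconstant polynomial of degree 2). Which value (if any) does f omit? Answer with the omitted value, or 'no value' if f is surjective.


Little Picard bounds the complement of f(ℂ) to at most one point.
For every w ∈ ℂ, the equation p(z) − w = 0 is a nonconstant polynomial in z and hence has at least one root by the fundamental theorem of algebra. So p is surjective onto ℂ, omitting no value.

Omitted value: no value.


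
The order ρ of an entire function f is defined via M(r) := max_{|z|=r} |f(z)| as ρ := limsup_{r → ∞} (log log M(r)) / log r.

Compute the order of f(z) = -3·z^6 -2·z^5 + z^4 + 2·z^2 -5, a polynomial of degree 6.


|f(z)| ≤ Σ|c_k|·r^k = O(r^6) as r → ∞. Polynomial growth is O(e^{r^ε}) for every ε > 0 (since r^6/e^{r^ε} → 0), so ρ ≤ ε for all ε > 0, i.e. ρ = 0. Every nonconstant polynomial has order 0.
Therefore ρ = 0.

Order ρ = 0.


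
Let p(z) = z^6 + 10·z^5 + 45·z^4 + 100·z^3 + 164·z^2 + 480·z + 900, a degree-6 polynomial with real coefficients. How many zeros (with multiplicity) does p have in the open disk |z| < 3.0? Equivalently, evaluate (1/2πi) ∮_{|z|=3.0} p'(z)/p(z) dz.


The zeros of p are: (1 + 2i), (1 - 2i), (-3 + 3i), (-3 - 3i), (-3 + 1i), (-3 - 1i).
Their magnitudes are: 2.236, 2.236, 4.243, 4.243, 3.162, 3.162.
Zeros with |z| < R = 3.0: (1 + 2i), (1 - 2i).
Count = 2.
By the argument principle, (1/2πi) ∮_{|z|=R} p'(z)/p(z) dz equals exactly this count.

Number of zeros inside |z| < 3.0: 2.


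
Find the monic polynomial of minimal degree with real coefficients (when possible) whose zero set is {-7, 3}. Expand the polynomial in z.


The polynomial is p(z) = ∏_{α ∈ S} (z − α), where S = {-7, 3}.
Expanding the product yields: p(z) = z^2 + 4·z -21.
The resulting polynomial has degree 2 and real coefficients as required.

p(z) = z^2 + 4·z -21.


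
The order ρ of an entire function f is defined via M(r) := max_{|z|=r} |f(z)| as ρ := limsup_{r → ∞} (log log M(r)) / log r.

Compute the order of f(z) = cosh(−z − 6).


cosh(w) is a linear combination of e^{iw} and e^{−iw} (or e^w, e^{−w} in the hyperbolic case), so |cosh(w)| ≤ e^{|w|}. With w = −z − 6, |w| ≤ 1|z| + 6 = 1r + 6 on |z| = r, giving M(r) ≤ e^{1r + 6}, so ρ ≤ 1. On a suitable ray (z = it for sin/cos; z = t for sinh/cosh, t real → ∞), |cosh(−z − 6)| grows like e^{1|t|}/2, so ρ ≥ 1. Hence ρ = 1.
Therefore ρ = 1.

Order ρ = 1.


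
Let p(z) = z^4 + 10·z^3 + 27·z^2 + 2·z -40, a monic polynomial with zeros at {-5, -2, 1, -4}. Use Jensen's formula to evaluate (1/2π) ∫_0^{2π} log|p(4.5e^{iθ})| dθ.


Zeros: -5, -4, -2, 1; r = 4.5.
Inside |z| < r: -4, -2, 1. Outside (|z| ≥ r): -5.
p(0) = -40, so log|p(0)| = log(40) = 3.6889.
Apply Jensen: I(r) = log|p(0)| + Σ_k log(r/|z_k|), summed over zeros inside |z| < r.
  log(r/|z_k|) for z_k = -2: log(4.5/2) = 0.8109
  log(r/|z_k|) for z_k = 1: log(4.5/1) = 1.5041
  log(r/|z_k|) for z_k = -4: log(4.5/4) = 0.1178
  Outside zeros (-5) contribute nothing to the Jensen sum.
Sum over inside zeros: 2.4328.
I(r) = log|p(0)| + (inside sum) = 3.6889 + 2.4328 = 6.1217.
Note: since some zeros are outside |z| ≤ r, the simplified n·log(r) form does NOT apply — only the inside zeros contribute.

I(r) ≈ 6.1217.


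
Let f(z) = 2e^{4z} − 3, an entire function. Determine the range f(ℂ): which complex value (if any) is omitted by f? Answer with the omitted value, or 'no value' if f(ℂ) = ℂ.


Little Picard bounds the complement of f(ℂ) to at most one point.
e^{4z} is never zero on ℂ, so 2·e^{4z} takes every value in ℂ ∖ {0}. Adding -3 shifts the range to ℂ ∖ {-3}. Thus f omits exactly the value -3.

Omitted value: -3.


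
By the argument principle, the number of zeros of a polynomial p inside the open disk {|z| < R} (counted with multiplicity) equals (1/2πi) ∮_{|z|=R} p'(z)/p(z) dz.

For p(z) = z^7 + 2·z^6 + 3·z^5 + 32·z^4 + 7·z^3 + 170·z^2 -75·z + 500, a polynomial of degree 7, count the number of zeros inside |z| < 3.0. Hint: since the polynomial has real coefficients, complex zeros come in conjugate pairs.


The zeros of p are: (1 + 2i), (1 - 2i), (-1 + 2i), (-1 - 2i), -4, (1 + 2i), (1 - 2i).
Their magnitudes are: 2.236, 2.236, 2.236, 2.236, 4, 2.236, 2.236.
Zeros with |z| < R = 3.0: (1 + 2i), (1 - 2i), (-1 + 2i), (-1 - 2i), (1 + 2i), (1 - 2i).
Count = 6.
By the argument principle, (1/2πi) ∮_{|z|=R} p'(z)/p(z) dz equals exactly this count.

Number of zeros inside |z| < 3.0: 6.


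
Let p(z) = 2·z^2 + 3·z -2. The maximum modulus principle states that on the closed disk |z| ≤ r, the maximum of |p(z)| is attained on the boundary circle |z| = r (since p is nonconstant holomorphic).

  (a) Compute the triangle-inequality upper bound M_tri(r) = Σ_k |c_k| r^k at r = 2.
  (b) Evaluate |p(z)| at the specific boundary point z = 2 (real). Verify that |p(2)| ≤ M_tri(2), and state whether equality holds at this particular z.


Coefficients: c_0 = -2, c_1 = 3, c_2 = 2. Radius r = 2.
Part (a). Triangle bound: M_tri(r) = Σ_k |c_k| r^k
  = |-2|·2^0 + |3|·2^1 + |2|·2^2
  = 2 + 6 + 8 = 16.
This bounds M(r) := max_{|z|=r} |p(z)| from above; equality holds iff all terms c_k z^k can be made to align in phase at a single z on |z|=r.
Part (b). At z = 2 (real, on the circle |z| = r):
  p(2) = (-2)·2^0 + (3)·2^1 + (2)·2^2 = 12.
  |p(2)| = 12.
Check: |p(2)| = 12 ≤ 16 = M_tri(2). ✓ Equality does not hold at z = 2 (the coefficients have mixed signs, so the terms do not all align in phase there).

M_tri(2) = 16; |p(2)| = 12; equality at z=2: no.


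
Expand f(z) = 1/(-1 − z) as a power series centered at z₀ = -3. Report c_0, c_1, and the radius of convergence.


Let w = z − z₀, so z = z₀ + w.
Then -1 − z = -1 − (z₀ + w) = (-1 − z₀) − w = 2 − w.
f(z) = 1/(2 − w) = (1/(2)) · 1/(1 − w/(2)) = Σ_{n≥0} w^n / (2)^(n+1).
So c_n = 1/(2)^(n+1):
  c_0 = 1/(2)^1 = 1/2.
  c_1 = 1/(2)^2 = 1/4.
The series is valid for |w/d| < 1, i.e. |z − z₀| < |d|.
Radius of convergence: R = |-1 − z₀| = |2| = 2 (distance from z₀ to the singularity z = -1).

c_0 = 1/2, c_1 = 1/4; R = 2.


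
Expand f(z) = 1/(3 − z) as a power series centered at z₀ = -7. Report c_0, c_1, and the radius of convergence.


Let w = z − z₀, so z = z₀ + w.
Then 3 − z = 3 − (z₀ + w) = (3 − z₀) − w = 10 − w.
f(z) = 1/(10 − w) = (1/(10)) · 1/(1 − w/(10)) = Σ_{n≥0} w^n / (10)^(n+1).
So c_n = 1/(10)^(n+1):
  c_0 = 1/(10)^1 = 1/10.
  c_1 = 1/(10)^2 = 1/100.
The series is valid for |w/d| < 1, i.e. |z − z₀| < |d|.
Radius of convergence: R = |3 − z₀| = |10| = 10 (distance from z₀ to the singularity z = 3).

c_0 = 1/10, c_1 = 1/100; R = 10.


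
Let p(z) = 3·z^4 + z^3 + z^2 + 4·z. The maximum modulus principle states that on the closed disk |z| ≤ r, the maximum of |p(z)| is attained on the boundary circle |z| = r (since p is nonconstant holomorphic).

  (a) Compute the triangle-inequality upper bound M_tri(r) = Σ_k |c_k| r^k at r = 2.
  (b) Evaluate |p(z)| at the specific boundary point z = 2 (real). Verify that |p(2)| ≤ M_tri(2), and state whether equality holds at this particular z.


Coefficients: c_0 = 0, c_1 = 4, c_2 = 1, c_3 = 1, c_4 = 3. Radius r = 2.
Part (a). Triangle bound: M_tri(r) = Σ_k |c_k| r^k
  = |0|·2^0 + |4|·2^1 + |1|·2^2 + |1|·2^3 + |3|·2^4
  = 0 + 8 + 4 + 8 + 48 = 68.
This bounds M(r) := max_{|z|=r} |p(z)| from above; equality holds iff all terms c_k z^k can be made to align in phase at a single z on |z|=r.
Part (b). At z = 2 (real, on the circle |z| = r):
  p(2) = (0)·2^0 + (4)·2^1 + (1)·2^2 + (1)·2^3 + (3)·2^4 = 68.
  |p(2)| = 68.
Since all nonzero coefficients share the same sign, |p(2)| = 68 = M_tri(2); the triangle bound is attained at z = 2, so in fact M(r) = 68.

M_tri(2) = 68; |p(2)| = 68; equality at z=2: yes.


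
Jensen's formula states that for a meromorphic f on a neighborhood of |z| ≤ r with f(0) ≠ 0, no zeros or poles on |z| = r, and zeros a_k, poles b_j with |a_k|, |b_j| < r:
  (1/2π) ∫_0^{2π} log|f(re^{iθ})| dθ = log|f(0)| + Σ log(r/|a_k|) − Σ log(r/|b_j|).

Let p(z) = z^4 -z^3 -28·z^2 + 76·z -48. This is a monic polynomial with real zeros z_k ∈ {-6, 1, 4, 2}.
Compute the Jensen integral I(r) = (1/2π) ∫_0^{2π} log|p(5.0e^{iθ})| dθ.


Zeros: -6, 1, 2, 4; r = 5.0.
Inside |z| < r: 1, 2, 4. Outside (|z| ≥ r): -6.
p(0) = -48, so log|p(0)| = log(48) = 3.8712.
Apply Jensen: I(r) = log|p(0)| + Σ_k log(r/|z_k|), summed over zeros inside |z| < r.
  log(r/|z_k|) for z_k = 1: log(5.0/1) = 1.6094
  log(r/|z_k|) for z_k = 4: log(5.0/4) = 0.2231
  log(r/|z_k|) for z_k = 2: log(5.0/2) = 0.9163
  Outside zeros (-6) contribute nothing to the Jensen sum.
Sum over inside zeros: 2.7489.
I(r) = log|p(0)| + (inside sum) = 3.8712 + 2.7489 = 6.6201.
Note: since some zeros are outside |z| ≤ r, the simplified n·log(r) form does NOT apply — only the inside zeros contribute.

I(r) ≈ 6.6201.


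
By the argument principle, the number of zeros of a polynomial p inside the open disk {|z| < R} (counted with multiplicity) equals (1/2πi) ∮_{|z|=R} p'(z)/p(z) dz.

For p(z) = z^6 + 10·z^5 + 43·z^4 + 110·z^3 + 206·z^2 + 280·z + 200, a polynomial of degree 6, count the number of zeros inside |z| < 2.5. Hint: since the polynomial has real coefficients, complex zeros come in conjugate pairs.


The zeros of p are: (0 + 2i), (0 - 2i), (-2 + 1i), (-2 - 1i), (-3 + 1i), (-3 - 1i).
Their magnitudes are: 2, 2, 2.236, 2.236, 3.162, 3.162.
Zeros with |z| < R = 2.5: (0 + 2i), (0 - 2i), (-2 + 1i), (-2 - 1i).
Count = 4.
By the argument principle, (1/2πi) ∮_{|z|=R} p'(z)/p(z) dz equals exactly this count.

Number of zeros inside |z| < 2.5: 4.


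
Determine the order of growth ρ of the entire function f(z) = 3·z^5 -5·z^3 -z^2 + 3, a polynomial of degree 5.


|f(z)| ≤ Σ|c_k|·r^k = O(r^5) as r → ∞. Polynomial growth is O(e^{r^ε}) for every ε > 0 (since r^5/e^{r^ε} → 0), so ρ ≤ ε for all ε > 0, i.e. ρ = 0. Every nonconstant polynomial has order 0.
Therefore ρ = 0.

Order ρ = 0.


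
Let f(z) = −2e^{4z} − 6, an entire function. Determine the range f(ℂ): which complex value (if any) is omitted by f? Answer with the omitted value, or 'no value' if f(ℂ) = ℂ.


Little Picard bounds the complement of f(ℂ) to at most one point.
e^{4z} is never zero on ℂ, so -2·e^{4z} takes every value in ℂ ∖ {0}. Adding -6 shifts the range to ℂ ∖ {-6}. Thus f omits exactly the value -6.

Omitted value: -6.


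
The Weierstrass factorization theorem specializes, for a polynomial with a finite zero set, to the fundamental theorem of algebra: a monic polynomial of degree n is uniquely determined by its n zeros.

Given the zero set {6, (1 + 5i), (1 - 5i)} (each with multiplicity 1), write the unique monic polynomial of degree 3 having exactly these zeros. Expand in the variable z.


The polynomial is p(z) = ∏_{α ∈ S} (z − α), where S = {6, (1 + 5i), (1 - 5i)}.
Expanding the product yields: p(z) = z^3 -8·z^2 + 38·z -156.
Note conjugate pairs combine to real quadratics: (z − (1+5i))(z − (1−5i)) = z² − 2z + 26.
The resulting polynomial has degree 3 and real coefficients as required.

p(z) = z^3 -8·z^2 + 38·z -156.


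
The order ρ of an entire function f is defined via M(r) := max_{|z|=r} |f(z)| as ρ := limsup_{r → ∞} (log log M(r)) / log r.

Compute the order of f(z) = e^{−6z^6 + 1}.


|e^{−6z^6 + 1}| = e^{Re(-6·z^6) + 1} ≤ e^{6|z|^6 + 1} = e^{6r^6 + 1} on |z| = r, so ρ ≤ 6. Choosing z on |z|=r so that -6·z^6 is real positive (always possible by picking arg z appropriately) gives |f(z)| = e^{6r^6 + 1}, matching the bound. The additive constant 1 does not affect log log M(r) ~ 6·log r. Hence ρ = 6.
Therefore ρ = 6.

Order ρ = 6.


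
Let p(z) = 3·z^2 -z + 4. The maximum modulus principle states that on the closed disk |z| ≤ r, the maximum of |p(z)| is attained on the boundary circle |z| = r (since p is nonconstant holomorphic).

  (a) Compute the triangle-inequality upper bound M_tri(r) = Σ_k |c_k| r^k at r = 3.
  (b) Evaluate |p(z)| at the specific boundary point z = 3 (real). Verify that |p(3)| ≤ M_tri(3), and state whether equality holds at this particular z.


Coefficients: c_0 = 4, c_1 = -1, c_2 = 3. Radius r = 3.
Part (a). Triangle bound: M_tri(r) = Σ_k |c_k| r^k
  = |4|·3^0 + |-1|·3^1 + |3|·3^2
  = 4 + 3 + 27 = 34.
This bounds M(r) := max_{|z|=r} |p(z)| from above; equality holds iff all terms c_k z^k can be made to align in phase at a single z on |z|=r.
Part (b). At z = 3 (real, on the circle |z| = r):
  p(3) = (4)·3^0 + (-1)·3^1 + (3)·3^2 = 28.
  |p(3)| = 28.
Check: |p(3)| = 28 ≤ 34 = M_tri(3). ✓ Equality does not hold at z = 3 (the coefficients have mixed signs, so the terms do not all align in phase there).

M_tri(3) = 34; |p(3)| = 28; equality at z=3: no.


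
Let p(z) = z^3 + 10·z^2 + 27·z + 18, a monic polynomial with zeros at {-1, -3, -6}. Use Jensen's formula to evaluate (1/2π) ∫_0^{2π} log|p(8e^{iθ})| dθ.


Zeros: -6, -3, -1; r = 8.
Inside |z| < r: -6, -3, -1. Outside (|z| ≥ r): ∅.
p(0) = 18, so log|p(0)| = log(18) = 2.8904.
Apply Jensen: I(r) = log|p(0)| + Σ_k log(r/|z_k|), summed over zeros inside |z| < r.
  log(r/|z_k|) for z_k = -1: log(8/1) = 2.0794
  log(r/|z_k|) for z_k = -3: log(8/3) = 0.9808
  log(r/|z_k|) for z_k = -6: log(8/6) = 0.2877
Sum over inside zeros: 3.3480.
I(r) = log|p(0)| + (inside sum) = 2.8904 + 3.3480 = 6.2383.
Closed form (all zeros inside, monic): I(r) = n·log(r) = 3·log(8) = 6.2383. ✓

I(r) ≈ 6.2383.


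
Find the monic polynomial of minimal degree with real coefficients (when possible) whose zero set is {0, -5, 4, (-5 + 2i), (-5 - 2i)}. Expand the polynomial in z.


The polynomial is p(z) = ∏_{α ∈ S} (z − α), where S = {0, -5, 4, (-5 + 2i), (-5 - 2i)}.
Expanding the product yields: p(z) = z^5 + 11·z^4 + 19·z^3 -171·z^2 -580·z.
Note conjugate pairs combine to real quadratics: (z − (-5+2i))(z − (-5−2i)) = z² + 10z + 29.
The resulting polynomial has degree 5 and real coefficients as required.

p(z) = z^5 + 11·z^4 + 19·z^3 -171·z^2 -580·z.


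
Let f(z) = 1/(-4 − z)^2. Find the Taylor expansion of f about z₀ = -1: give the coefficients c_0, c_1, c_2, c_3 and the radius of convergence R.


Let w = z − z₀, so z = z₀ + w.
Then -4 − z = -4 − (z₀ + w) = (-4 − z₀) − w = -3 − w.
f(z) = 1/(-3 − w)^2 = (1/(-3)^2) · (1 − w/(-3))^{−2}.
By the binomial series (1−u)^{−2} = Σ_{n≥0} C(n+1, 1) u^n for |u|<1, with u = w/(-3):
  c_n = C(n+1, 1) / (-3)^(n+2).
  c_0 = 1/(-3)^2 = 1/9.
  c_1 = 2/(-3)^3 = -2/27.
  c_2 = 3/(-3)^4 = 1/27.
  c_3 = 4/(-3)^5 = -4/243.
The series is valid for |w/d| < 1, i.e. |z − z₀| < |d|.
Radius of convergence: R = |-4 − z₀| = |-3| = 3 (distance from z₀ to the singularity z = -4).

c_0 = 1/9, c_1 = -2/27, c_2 = 1/27, c_3 = -4/243; R = 3.


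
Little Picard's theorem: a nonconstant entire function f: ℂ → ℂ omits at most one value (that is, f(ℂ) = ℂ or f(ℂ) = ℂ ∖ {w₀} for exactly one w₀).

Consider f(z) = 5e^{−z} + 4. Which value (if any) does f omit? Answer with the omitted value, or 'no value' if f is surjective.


Little Picard bounds the complement of f(ℂ) to at most one point.
e^{−z} is never zero on ℂ, so 5·e^{−z} takes every value in ℂ ∖ {0}. Adding 4 shifts the range to ℂ ∖ {4}. Thus f omits exactly the value 4.

Omitted value: 4.


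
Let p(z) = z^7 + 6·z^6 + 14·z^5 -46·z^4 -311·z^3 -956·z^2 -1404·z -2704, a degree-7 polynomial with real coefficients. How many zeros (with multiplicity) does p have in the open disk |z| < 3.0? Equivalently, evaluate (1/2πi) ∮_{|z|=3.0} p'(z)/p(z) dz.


The zeros of p are: (0 + 2i), (0 - 2i), (-2 + 3i), (-2 - 3i), 4, (-3 + 2i), (-3 - 2i).
Their magnitudes are: 2, 2, 3.606, 3.606, 4, 3.606, 3.606.
Zeros with |z| < R = 3.0: (0 + 2i), (0 - 2i).
Count = 2.
By the argument principle, (1/2πi) ∮_{|z|=R} p'(z)/p(z) dz equals exactly this count.

Number of zeros inside |z| < 3.0: 2.


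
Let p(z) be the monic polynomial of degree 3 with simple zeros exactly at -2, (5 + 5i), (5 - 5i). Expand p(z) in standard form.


The polynomial is p(z) = ∏_{α ∈ S} (z − α), where S = {-2, (5 + 5i), (5 - 5i)}.
Expanding the product yields: p(z) = z^3 -8·z^2 + 30·z + 100.
Note conjugate pairs combine to real quadratics: (z − (5+5i))(z − (5−5i)) = z² − 10z + 50.
The resulting polynomial has degree 3 and real coefficients as required.

p(z) = z^3 -8·z^2 + 30·z + 100.


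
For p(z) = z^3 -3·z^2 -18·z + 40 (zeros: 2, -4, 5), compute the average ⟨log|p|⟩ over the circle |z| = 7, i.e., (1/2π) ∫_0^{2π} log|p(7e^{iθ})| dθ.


Zeros: -4, 2, 5; r = 7.
Inside |z| < r: -4, 2, 5. Outside (|z| ≥ r): ∅.
p(0) = 40, so log|p(0)| = log(40) = 3.6889.
Apply Jensen: I(r) = log|p(0)| + Σ_k log(r/|z_k|), summed over zeros inside |z| < r.
  log(r/|z_k|) for z_k = 2: log(7/2) = 1.2528
  log(r/|z_k|) for z_k = -4: log(7/4) = 0.5596
  log(r/|z_k|) for z_k = 5: log(7/5) = 0.3365
Sum over inside zeros: 2.1489.
I(r) = log|p(0)| + (inside sum) = 3.6889 + 2.1489 = 5.8377.
Closed form (all zeros inside, monic): I(r) = n·log(r) = 3·log(7) = 5.8377. ✓

I(r) ≈ 5.8377.


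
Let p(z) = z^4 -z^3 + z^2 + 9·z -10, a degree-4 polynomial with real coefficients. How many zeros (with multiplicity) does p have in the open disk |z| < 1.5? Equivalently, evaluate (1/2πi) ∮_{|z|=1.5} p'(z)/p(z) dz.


The zeros of p are: (1 + 2i), (1 - 2i), 1, -2.
Their magnitudes are: 2.236, 2.236, 1, 2.
Zeros with |z| < R = 1.5: 1.
Count = 1.
By the argument principle, (1/2πi) ∮_{|z|=R} p'(z)/p(z) dz equals exactly this count.

Number of zeros inside |z| < 1.5: 1.


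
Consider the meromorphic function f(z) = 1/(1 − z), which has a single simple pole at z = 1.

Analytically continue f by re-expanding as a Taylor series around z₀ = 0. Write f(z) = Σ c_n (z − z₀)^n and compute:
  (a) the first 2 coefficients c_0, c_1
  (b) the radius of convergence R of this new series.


Let w = z − z₀, so z = z₀ + w.
Then 1 − z = 1 − (z₀ + w) = (1 − z₀) − w = 1 − w.
f(z) = 1/(1 − w) = (1/(1)) · 1/(1 − w/(1)) = Σ_{n≥0} w^n / (1)^(n+1).
So c_n = 1/(1)^(n+1):
  c_0 = 1/(1)^1 = 1.
  c_1 = 1/(1)^2 = 1.
The series is valid for |w/d| < 1, i.e. |z − z₀| < |d|.
Radius of convergence: R = |1 − z₀| = |1| = 1 (distance from z₀ to the singularity z = 1).

c_0 = 1, c_1 = 1; R = 1.


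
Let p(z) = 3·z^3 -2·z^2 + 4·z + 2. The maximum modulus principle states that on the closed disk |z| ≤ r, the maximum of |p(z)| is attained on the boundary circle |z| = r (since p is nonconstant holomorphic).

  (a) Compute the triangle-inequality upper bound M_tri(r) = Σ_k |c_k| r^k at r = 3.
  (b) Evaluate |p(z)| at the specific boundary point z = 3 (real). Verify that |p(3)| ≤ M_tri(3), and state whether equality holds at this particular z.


Coefficients: c_0 = 2, c_1 = 4, c_2 = -2, c_3 = 3. Radius r = 3.
Part (a). Triangle bound: M_tri(r) = Σ_k |c_k| r^k
  = |2|·3^0 + |4|·3^1 + |-2|·3^2 + |3|·3^3
  = 2 + 12 + 18 + 81 = 113.
This bounds M(r) := max_{|z|=r} |p(z)| from above; equality holds iff all terms c_k z^k can be made to align in phase at a single z on |z|=r.
Part (b). At z = 3 (real, on the circle |z| = r):
  p(3) = (2)·3^0 + (4)·3^1 + (-2)·3^2 + (3)·3^3 = 77.
  |p(3)| = 77.
Check: |p(3)| = 77 ≤ 113 = M_tri(3). ✓ Equality does not hold at z = 3 (the coefficients have mixed signs, so the terms do not all align in phase there).

M_tri(3) = 113; |p(3)| = 77; equality at z=3: no.


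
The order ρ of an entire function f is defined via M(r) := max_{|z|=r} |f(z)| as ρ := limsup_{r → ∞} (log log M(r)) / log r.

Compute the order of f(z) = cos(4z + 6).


cos(w) is a linear combination of e^{iw} and e^{−iw} (or e^w, e^{−w} in the hyperbolic case), so |cos(w)| ≤ e^{|w|}. With w = 4z + 6, |w| ≤ 4|z| + 6 = 4r + 6 on |z| = r, giving M(r) ≤ e^{4r + 6}, so ρ ≤ 1. On a suitable ray (z = it for sin/cos; z = t for sinh/cosh, t real → ∞), |cos(4z + 6)| grows like e^{4|t|}/2, so ρ ≥ 1. Hence ρ = 1.
Therefore ρ = 1.

Order ρ = 1.


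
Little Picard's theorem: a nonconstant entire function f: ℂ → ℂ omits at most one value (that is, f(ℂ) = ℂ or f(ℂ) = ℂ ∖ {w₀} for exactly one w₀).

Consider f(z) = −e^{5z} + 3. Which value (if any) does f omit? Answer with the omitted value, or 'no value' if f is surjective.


Little Picard bounds the complement of f(ℂ) to at most one point.
e^{5z} is never zero on ℂ, so -1·e^{5z} takes every value in ℂ ∖ {0}. Adding 3 shifts the range to ℂ ∖ {3}. Thus f omits exactly the value 3.

Omitted value: 3.


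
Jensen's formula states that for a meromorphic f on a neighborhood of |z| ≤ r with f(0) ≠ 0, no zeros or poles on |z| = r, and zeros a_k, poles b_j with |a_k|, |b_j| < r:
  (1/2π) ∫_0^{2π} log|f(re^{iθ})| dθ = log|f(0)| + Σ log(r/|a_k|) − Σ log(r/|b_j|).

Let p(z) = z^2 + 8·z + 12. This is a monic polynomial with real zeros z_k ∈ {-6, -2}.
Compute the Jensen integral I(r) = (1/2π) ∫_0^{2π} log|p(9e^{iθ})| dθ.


Zeros: -6, -2; r = 9.
Inside |z| < r: -6, -2. Outside (|z| ≥ r): ∅.
p(0) = 12, so log|p(0)| = log(12) = 2.4849.
Apply Jensen: I(r) = log|p(0)| + Σ_k log(r/|z_k|), summed over zeros inside |z| < r.
  log(r/|z_k|) for z_k = -6: log(9/6) = 0.4055
  log(r/|z_k|) for z_k = -2: log(9/2) = 1.5041
Sum over inside zeros: 1.9095.
I(r) = log|p(0)| + (inside sum) = 2.4849 + 1.9095 = 4.3944.
Closed form (all zeros inside, monic): I(r) = n·log(r) = 2·log(9) = 4.3944. ✓

I(r) ≈ 4.3944.


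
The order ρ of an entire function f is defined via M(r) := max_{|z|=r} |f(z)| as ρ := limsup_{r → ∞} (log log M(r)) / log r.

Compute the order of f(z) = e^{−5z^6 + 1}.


|e^{−5z^6 + 1}| = e^{Re(-5·z^6) + 1} ≤ e^{5|z|^6 + 1} = e^{5r^6 + 1} on |z| = r, so ρ ≤ 6. Choosing z on |z|=r so that -5·z^6 is real positive (always possible by picking arg z appropriately) gives |f(z)| = e^{5r^6 + 1}, matching the bound. The additive constant 1 does not affect log log M(r) ~ 6·log r. Hence ρ = 6.
Therefore ρ = 6.

Order ρ = 6.


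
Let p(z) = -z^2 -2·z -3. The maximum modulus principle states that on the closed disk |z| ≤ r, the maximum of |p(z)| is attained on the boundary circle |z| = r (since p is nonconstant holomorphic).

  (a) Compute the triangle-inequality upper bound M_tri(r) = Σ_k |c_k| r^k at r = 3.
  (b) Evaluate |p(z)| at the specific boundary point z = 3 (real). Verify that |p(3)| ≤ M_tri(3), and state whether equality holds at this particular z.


Coefficients: c_0 = -3, c_1 = -2, c_2 = -1. Radius r = 3.
Part (a). Triangle bound: M_tri(r) = Σ_k |c_k| r^k
  = |-3|·3^0 + |-2|·3^1 + |-1|·3^2
  = 3 + 6 + 9 = 18.
This bounds M(r) := max_{|z|=r} |p(z)| from above; equality holds iff all terms c_k z^k can be made to align in phase at a single z on |z|=r.
Part (b). At z = 3 (real, on the circle |z| = r):
  p(3) = (-3)·3^0 + (-2)·3^1 + (-1)·3^2 = -18.
  |p(3)| = 18.
Since all nonzero coefficients share the same sign, |p(3)| = 18 = M_tri(3); the triangle bound is attained at z = 3, so in fact M(r) = 18.

M_tri(3) = 18; |p(3)| = 18; equality at z=3: yes.


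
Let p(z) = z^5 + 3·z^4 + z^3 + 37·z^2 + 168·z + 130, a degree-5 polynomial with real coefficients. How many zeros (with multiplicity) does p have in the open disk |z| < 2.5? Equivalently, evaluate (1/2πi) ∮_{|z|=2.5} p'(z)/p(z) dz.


The zeros of p are: (-3 + 1i), (-3 - 1i), (2 + 3i), (2 - 3i), -1.
Their magnitudes are: 3.162, 3.162, 3.606, 3.606, 1.
Zeros with |z| < R = 2.5: -1.
Count = 1.
By the argument principle, (1/2πi) ∮_{|z|=R} p'(z)/p(z) dz equals exactly this count.

Number of zeros inside |z| < 2.5: 1.


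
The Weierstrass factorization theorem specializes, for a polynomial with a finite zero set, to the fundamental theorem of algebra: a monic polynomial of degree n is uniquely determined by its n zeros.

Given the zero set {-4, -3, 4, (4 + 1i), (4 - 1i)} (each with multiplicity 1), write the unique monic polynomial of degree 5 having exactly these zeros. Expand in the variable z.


The polynomial is p(z) = ∏_{α ∈ S} (z − α), where S = {-4, -3, 4, (4 + 1i), (4 - 1i)}.
Expanding the product yields: p(z) = z^5 -5·z^4 -23·z^3 + 131·z^2 + 112·z -816.
Note conjugate pairs combine to real quadratics: (z − (4+1i))(z − (4−1i)) = z² − 8z + 17.
The resulting polynomial has degree 5 and real coefficients as required.

p(z) = z^5 -5·z^4 -23·z^3 + 131·z^2 + 112·z -816.
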